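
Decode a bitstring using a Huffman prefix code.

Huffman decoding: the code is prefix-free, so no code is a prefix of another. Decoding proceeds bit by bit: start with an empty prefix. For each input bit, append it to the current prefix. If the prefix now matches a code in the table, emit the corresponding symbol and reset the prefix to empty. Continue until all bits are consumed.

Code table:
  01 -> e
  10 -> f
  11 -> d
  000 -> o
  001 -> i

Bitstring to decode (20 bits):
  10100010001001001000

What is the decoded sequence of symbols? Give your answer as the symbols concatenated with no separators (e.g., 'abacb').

Bit 0: prefix='1' (no match yet)
Bit 1: prefix='10' -> emit 'f', reset
Bit 2: prefix='1' (no match yet)
Bit 3: prefix='10' -> emit 'f', reset
Bit 4: prefix='0' (no match yet)
Bit 5: prefix='00' (no match yet)
Bit 6: prefix='001' -> emit 'i', reset
Bit 7: prefix='0' (no match yet)
Bit 8: prefix='00' (no match yet)
Bit 9: prefix='000' -> emit 'o', reset
Bit 10: prefix='1' (no match yet)
Bit 11: prefix='10' -> emit 'f', reset
Bit 12: prefix='0' (no match yet)
Bit 13: prefix='01' -> emit 'e', reset
Bit 14: prefix='0' (no match yet)
Bit 15: prefix='00' (no match yet)
Bit 16: prefix='001' -> emit 'i', reset
Bit 17: prefix='0' (no match yet)
Bit 18: prefix='00' (no match yet)
Bit 19: prefix='000' -> emit 'o', reset

Answer: ffiofeio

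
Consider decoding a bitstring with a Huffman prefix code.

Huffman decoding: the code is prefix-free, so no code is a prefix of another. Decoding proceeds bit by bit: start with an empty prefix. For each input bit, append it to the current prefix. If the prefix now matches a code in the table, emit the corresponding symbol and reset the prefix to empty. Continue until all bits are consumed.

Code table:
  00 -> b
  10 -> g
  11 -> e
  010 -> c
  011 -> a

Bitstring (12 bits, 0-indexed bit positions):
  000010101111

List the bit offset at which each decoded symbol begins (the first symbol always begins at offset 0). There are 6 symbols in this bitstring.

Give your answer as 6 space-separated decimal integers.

Answer: 0 2 4 6 8 10

Derivation:
Bit 0: prefix='0' (no match yet)
Bit 1: prefix='00' -> emit 'b', reset
Bit 2: prefix='0' (no match yet)
Bit 3: prefix='00' -> emit 'b', reset
Bit 4: prefix='1' (no match yet)
Bit 5: prefix='10' -> emit 'g', reset
Bit 6: prefix='1' (no match yet)
Bit 7: prefix='10' -> emit 'g', reset
Bit 8: prefix='1' (no match yet)
Bit 9: prefix='11' -> emit 'e', reset
Bit 10: prefix='1' (no match yet)
Bit 11: prefix='11' -> emit 'e', reset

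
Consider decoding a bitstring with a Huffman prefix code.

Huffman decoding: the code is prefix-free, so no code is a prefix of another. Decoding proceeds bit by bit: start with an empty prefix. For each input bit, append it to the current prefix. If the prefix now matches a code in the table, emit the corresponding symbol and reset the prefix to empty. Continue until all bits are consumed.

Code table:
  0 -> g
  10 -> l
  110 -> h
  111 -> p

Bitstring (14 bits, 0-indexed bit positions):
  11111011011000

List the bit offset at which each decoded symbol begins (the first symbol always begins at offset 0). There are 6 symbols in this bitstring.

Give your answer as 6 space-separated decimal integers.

Answer: 0 3 6 9 12 13

Derivation:
Bit 0: prefix='1' (no match yet)
Bit 1: prefix='11' (no match yet)
Bit 2: prefix='111' -> emit 'p', reset
Bit 3: prefix='1' (no match yet)
Bit 4: prefix='11' (no match yet)
Bit 5: prefix='110' -> emit 'h', reset
Bit 6: prefix='1' (no match yet)
Bit 7: prefix='11' (no match yet)
Bit 8: prefix='110' -> emit 'h', reset
Bit 9: prefix='1' (no match yet)
Bit 10: prefix='11' (no match yet)
Bit 11: prefix='110' -> emit 'h', reset
Bit 12: prefix='0' -> emit 'g', reset
Bit 13: prefix='0' -> emit 'g', reset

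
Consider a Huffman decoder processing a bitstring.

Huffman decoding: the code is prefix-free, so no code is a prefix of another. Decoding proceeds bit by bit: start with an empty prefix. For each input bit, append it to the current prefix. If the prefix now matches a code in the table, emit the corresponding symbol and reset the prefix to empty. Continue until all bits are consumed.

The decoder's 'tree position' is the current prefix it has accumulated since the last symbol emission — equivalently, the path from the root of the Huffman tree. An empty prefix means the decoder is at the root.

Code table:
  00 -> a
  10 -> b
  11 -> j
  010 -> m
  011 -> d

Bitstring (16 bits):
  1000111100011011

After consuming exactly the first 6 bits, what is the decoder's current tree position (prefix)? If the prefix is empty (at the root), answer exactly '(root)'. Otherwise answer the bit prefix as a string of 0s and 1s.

Answer: (root)

Derivation:
Bit 0: prefix='1' (no match yet)
Bit 1: prefix='10' -> emit 'b', reset
Bit 2: prefix='0' (no match yet)
Bit 3: prefix='00' -> emit 'a', reset
Bit 4: prefix='1' (no match yet)
Bit 5: prefix='11' -> emit 'j', reset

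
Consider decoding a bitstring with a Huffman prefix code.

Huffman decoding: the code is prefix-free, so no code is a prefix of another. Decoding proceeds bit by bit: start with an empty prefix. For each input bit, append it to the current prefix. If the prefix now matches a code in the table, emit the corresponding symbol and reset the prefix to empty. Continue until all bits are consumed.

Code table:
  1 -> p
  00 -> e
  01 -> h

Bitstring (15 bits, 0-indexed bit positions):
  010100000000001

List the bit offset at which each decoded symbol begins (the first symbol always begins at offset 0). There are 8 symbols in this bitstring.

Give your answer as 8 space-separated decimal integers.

Bit 0: prefix='0' (no match yet)
Bit 1: prefix='01' -> emit 'h', reset
Bit 2: prefix='0' (no match yet)
Bit 3: prefix='01' -> emit 'h', reset
Bit 4: prefix='0' (no match yet)
Bit 5: prefix='00' -> emit 'e', reset
Bit 6: prefix='0' (no match yet)
Bit 7: prefix='00' -> emit 'e', reset
Bit 8: prefix='0' (no match yet)
Bit 9: prefix='00' -> emit 'e', reset
Bit 10: prefix='0' (no match yet)
Bit 11: prefix='00' -> emit 'e', reset
Bit 12: prefix='0' (no match yet)
Bit 13: prefix='00' -> emit 'e', reset
Bit 14: prefix='1' -> emit 'p', reset

Answer: 0 2 4 6 8 10 12 14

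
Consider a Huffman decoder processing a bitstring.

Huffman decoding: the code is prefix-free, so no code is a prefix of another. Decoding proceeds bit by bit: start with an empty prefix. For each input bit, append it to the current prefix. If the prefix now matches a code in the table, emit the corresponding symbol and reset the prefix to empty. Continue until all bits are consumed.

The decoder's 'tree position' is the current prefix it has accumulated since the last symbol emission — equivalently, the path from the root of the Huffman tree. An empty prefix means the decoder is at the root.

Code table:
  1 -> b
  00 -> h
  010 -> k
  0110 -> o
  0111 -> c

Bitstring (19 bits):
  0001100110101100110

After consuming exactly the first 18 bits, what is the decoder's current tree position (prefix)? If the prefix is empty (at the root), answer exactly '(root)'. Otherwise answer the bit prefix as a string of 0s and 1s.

Answer: 011

Derivation:
Bit 0: prefix='0' (no match yet)
Bit 1: prefix='00' -> emit 'h', reset
Bit 2: prefix='0' (no match yet)
Bit 3: prefix='01' (no match yet)
Bit 4: prefix='011' (no match yet)
Bit 5: prefix='0110' -> emit 'o', reset
Bit 6: prefix='0' (no match yet)
Bit 7: prefix='01' (no match yet)
Bit 8: prefix='011' (no match yet)
Bit 9: prefix='0110' -> emit 'o', reset
Bit 10: prefix='1' -> emit 'b', reset
Bit 11: prefix='0' (no match yet)
Bit 12: prefix='01' (no match yet)
Bit 13: prefix='011' (no match yet)
Bit 14: prefix='0110' -> emit 'o', reset
Bit 15: prefix='0' (no match yet)
Bit 16: prefix='01' (no match yet)
Bit 17: prefix='011' (no match yet)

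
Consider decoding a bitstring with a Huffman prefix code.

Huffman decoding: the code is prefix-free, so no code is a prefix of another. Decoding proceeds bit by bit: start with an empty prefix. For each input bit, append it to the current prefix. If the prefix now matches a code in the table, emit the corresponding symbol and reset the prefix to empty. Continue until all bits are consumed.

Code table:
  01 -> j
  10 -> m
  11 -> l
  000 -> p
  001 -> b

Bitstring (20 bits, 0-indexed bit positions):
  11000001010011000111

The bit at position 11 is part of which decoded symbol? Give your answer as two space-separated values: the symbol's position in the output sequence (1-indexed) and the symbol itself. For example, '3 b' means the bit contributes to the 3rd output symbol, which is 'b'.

Bit 0: prefix='1' (no match yet)
Bit 1: prefix='11' -> emit 'l', reset
Bit 2: prefix='0' (no match yet)
Bit 3: prefix='00' (no match yet)
Bit 4: prefix='000' -> emit 'p', reset
Bit 5: prefix='0' (no match yet)
Bit 6: prefix='00' (no match yet)
Bit 7: prefix='001' -> emit 'b', reset
Bit 8: prefix='0' (no match yet)
Bit 9: prefix='01' -> emit 'j', reset
Bit 10: prefix='0' (no match yet)
Bit 11: prefix='00' (no match yet)
Bit 12: prefix='001' -> emit 'b', reset
Bit 13: prefix='1' (no match yet)
Bit 14: prefix='10' -> emit 'm', reset
Bit 15: prefix='0' (no match yet)

Answer: 5 b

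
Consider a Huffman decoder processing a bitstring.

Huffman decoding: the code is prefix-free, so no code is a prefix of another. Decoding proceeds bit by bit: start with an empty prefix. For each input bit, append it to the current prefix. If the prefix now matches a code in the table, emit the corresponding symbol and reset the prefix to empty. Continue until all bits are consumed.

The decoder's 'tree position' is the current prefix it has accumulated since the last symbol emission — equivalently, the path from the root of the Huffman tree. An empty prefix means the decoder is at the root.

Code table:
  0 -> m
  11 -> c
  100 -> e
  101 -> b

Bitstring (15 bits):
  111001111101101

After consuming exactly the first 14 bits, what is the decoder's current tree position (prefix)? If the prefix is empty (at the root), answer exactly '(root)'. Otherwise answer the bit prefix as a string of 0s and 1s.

Answer: 10

Derivation:
Bit 0: prefix='1' (no match yet)
Bit 1: prefix='11' -> emit 'c', reset
Bit 2: prefix='1' (no match yet)
Bit 3: prefix='10' (no match yet)
Bit 4: prefix='100' -> emit 'e', reset
Bit 5: prefix='1' (no match yet)
Bit 6: prefix='11' -> emit 'c', reset
Bit 7: prefix='1' (no match yet)
Bit 8: prefix='11' -> emit 'c', reset
Bit 9: prefix='1' (no match yet)
Bit 10: prefix='10' (no match yet)
Bit 11: prefix='101' -> emit 'b', reset
Bit 12: prefix='1' (no match yet)
Bit 13: prefix='10' (no match yet)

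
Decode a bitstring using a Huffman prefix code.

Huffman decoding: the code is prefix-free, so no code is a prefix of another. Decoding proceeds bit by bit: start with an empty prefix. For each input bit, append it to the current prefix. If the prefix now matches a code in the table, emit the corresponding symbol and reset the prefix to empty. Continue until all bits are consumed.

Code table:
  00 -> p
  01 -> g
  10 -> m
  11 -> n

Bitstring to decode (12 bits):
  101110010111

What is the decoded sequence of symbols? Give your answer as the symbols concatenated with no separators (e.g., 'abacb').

Bit 0: prefix='1' (no match yet)
Bit 1: prefix='10' -> emit 'm', reset
Bit 2: prefix='1' (no match yet)
Bit 3: prefix='11' -> emit 'n', reset
Bit 4: prefix='1' (no match yet)
Bit 5: prefix='10' -> emit 'm', reset
Bit 6: prefix='0' (no match yet)
Bit 7: prefix='01' -> emit 'g', reset
Bit 8: prefix='0' (no match yet)
Bit 9: prefix='01' -> emit 'g', reset
Bit 10: prefix='1' (no match yet)
Bit 11: prefix='11' -> emit 'n', reset

Answer: mnmggn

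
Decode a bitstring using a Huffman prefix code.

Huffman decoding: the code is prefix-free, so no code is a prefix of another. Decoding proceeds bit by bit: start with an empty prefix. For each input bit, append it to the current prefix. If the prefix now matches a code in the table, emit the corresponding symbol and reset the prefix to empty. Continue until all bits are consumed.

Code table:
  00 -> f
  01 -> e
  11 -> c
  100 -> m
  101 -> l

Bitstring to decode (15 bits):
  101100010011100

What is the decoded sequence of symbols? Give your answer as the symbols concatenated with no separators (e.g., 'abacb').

Bit 0: prefix='1' (no match yet)
Bit 1: prefix='10' (no match yet)
Bit 2: prefix='101' -> emit 'l', reset
Bit 3: prefix='1' (no match yet)
Bit 4: prefix='10' (no match yet)
Bit 5: prefix='100' -> emit 'm', reset
Bit 6: prefix='0' (no match yet)
Bit 7: prefix='01' -> emit 'e', reset
Bit 8: prefix='0' (no match yet)
Bit 9: prefix='00' -> emit 'f', reset
Bit 10: prefix='1' (no match yet)
Bit 11: prefix='11' -> emit 'c', reset
Bit 12: prefix='1' (no match yet)
Bit 13: prefix='10' (no match yet)
Bit 14: prefix='100' -> emit 'm', reset

Answer: lmefcm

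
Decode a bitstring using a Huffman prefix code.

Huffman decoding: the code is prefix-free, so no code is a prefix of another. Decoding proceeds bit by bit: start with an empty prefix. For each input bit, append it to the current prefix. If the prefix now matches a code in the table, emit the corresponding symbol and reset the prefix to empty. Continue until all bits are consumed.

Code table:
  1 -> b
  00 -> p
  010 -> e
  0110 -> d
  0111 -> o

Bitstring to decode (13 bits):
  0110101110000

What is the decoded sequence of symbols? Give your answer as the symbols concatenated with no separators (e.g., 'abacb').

Answer: dbopp

Derivation:
Bit 0: prefix='0' (no match yet)
Bit 1: prefix='01' (no match yet)
Bit 2: prefix='011' (no match yet)
Bit 3: prefix='0110' -> emit 'd', reset
Bit 4: prefix='1' -> emit 'b', reset
Bit 5: prefix='0' (no match yet)
Bit 6: prefix='01' (no match yet)
Bit 7: prefix='011' (no match yet)
Bit 8: prefix='0111' -> emit 'o', reset
Bit 9: prefix='0' (no match yet)
Bit 10: prefix='00' -> emit 'p', reset
Bit 11: prefix='0' (no match yet)
Bit 12: prefix='00' -> emit 'p', reset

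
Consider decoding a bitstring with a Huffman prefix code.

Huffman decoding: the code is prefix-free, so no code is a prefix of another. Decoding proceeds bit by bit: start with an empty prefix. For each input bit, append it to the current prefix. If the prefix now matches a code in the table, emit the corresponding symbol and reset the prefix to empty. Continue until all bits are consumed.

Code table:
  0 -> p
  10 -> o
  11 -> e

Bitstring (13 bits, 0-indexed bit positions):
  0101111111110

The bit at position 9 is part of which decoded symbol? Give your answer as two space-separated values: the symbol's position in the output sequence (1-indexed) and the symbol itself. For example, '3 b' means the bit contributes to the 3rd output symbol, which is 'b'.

Bit 0: prefix='0' -> emit 'p', reset
Bit 1: prefix='1' (no match yet)
Bit 2: prefix='10' -> emit 'o', reset
Bit 3: prefix='1' (no match yet)
Bit 4: prefix='11' -> emit 'e', reset
Bit 5: prefix='1' (no match yet)
Bit 6: prefix='11' -> emit 'e', reset
Bit 7: prefix='1' (no match yet)
Bit 8: prefix='11' -> emit 'e', reset
Bit 9: prefix='1' (no match yet)
Bit 10: prefix='11' -> emit 'e', reset
Bit 11: prefix='1' (no match yet)
Bit 12: prefix='10' -> emit 'o', reset

Answer: 6 e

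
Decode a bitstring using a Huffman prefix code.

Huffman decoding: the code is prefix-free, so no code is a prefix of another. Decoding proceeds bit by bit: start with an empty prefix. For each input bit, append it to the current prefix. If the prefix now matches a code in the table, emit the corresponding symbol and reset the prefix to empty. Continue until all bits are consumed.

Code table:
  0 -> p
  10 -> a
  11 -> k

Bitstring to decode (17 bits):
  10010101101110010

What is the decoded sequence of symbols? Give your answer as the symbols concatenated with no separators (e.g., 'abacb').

Bit 0: prefix='1' (no match yet)
Bit 1: prefix='10' -> emit 'a', reset
Bit 2: prefix='0' -> emit 'p', reset
Bit 3: prefix='1' (no match yet)
Bit 4: prefix='10' -> emit 'a', reset
Bit 5: prefix='1' (no match yet)
Bit 6: prefix='10' -> emit 'a', reset
Bit 7: prefix='1' (no match yet)
Bit 8: prefix='11' -> emit 'k', reset
Bit 9: prefix='0' -> emit 'p', reset
Bit 10: prefix='1' (no match yet)
Bit 11: prefix='11' -> emit 'k', reset
Bit 12: prefix='1' (no match yet)
Bit 13: prefix='10' -> emit 'a', reset
Bit 14: prefix='0' -> emit 'p', reset
Bit 15: prefix='1' (no match yet)
Bit 16: prefix='10' -> emit 'a', reset

Answer: apaakpkapa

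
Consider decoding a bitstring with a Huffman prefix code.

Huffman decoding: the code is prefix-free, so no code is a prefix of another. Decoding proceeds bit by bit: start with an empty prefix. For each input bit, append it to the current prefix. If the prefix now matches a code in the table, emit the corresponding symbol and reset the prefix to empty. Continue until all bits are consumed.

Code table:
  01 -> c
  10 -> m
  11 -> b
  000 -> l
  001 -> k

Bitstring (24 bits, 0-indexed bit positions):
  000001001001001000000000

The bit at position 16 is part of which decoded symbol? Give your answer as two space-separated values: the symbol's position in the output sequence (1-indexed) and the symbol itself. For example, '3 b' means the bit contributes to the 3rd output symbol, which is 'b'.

Bit 0: prefix='0' (no match yet)
Bit 1: prefix='00' (no match yet)
Bit 2: prefix='000' -> emit 'l', reset
Bit 3: prefix='0' (no match yet)
Bit 4: prefix='00' (no match yet)
Bit 5: prefix='001' -> emit 'k', reset
Bit 6: prefix='0' (no match yet)
Bit 7: prefix='00' (no match yet)
Bit 8: prefix='001' -> emit 'k', reset
Bit 9: prefix='0' (no match yet)
Bit 10: prefix='00' (no match yet)
Bit 11: prefix='001' -> emit 'k', reset
Bit 12: prefix='0' (no match yet)
Bit 13: prefix='00' (no match yet)
Bit 14: prefix='001' -> emit 'k', reset
Bit 15: prefix='0' (no match yet)
Bit 16: prefix='00' (no match yet)
Bit 17: prefix='000' -> emit 'l', reset
Bit 18: prefix='0' (no match yet)
Bit 19: prefix='00' (no match yet)
Bit 20: prefix='000' -> emit 'l', reset

Answer: 6 l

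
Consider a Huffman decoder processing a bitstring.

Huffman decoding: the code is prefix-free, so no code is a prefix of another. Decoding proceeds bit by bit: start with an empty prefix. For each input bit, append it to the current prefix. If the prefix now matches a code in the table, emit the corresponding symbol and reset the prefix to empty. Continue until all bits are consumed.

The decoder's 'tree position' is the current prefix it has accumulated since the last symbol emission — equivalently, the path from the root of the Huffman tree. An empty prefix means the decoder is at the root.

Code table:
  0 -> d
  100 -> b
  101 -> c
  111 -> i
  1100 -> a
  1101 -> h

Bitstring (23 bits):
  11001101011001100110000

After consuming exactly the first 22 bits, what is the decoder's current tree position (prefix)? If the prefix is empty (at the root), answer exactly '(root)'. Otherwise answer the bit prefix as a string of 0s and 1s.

Bit 0: prefix='1' (no match yet)
Bit 1: prefix='11' (no match yet)
Bit 2: prefix='110' (no match yet)
Bit 3: prefix='1100' -> emit 'a', reset
Bit 4: prefix='1' (no match yet)
Bit 5: prefix='11' (no match yet)
Bit 6: prefix='110' (no match yet)
Bit 7: prefix='1101' -> emit 'h', reset
Bit 8: prefix='0' -> emit 'd', reset
Bit 9: prefix='1' (no match yet)
Bit 10: prefix='11' (no match yet)
Bit 11: prefix='110' (no match yet)
Bit 12: prefix='1100' -> emit 'a', reset
Bit 13: prefix='1' (no match yet)
Bit 14: prefix='11' (no match yet)
Bit 15: prefix='110' (no match yet)
Bit 16: prefix='1100' -> emit 'a', reset
Bit 17: prefix='1' (no match yet)
Bit 18: prefix='11' (no match yet)
Bit 19: prefix='110' (no match yet)
Bit 20: prefix='1100' -> emit 'a', reset
Bit 21: prefix='0' -> emit 'd', reset

Answer: (root)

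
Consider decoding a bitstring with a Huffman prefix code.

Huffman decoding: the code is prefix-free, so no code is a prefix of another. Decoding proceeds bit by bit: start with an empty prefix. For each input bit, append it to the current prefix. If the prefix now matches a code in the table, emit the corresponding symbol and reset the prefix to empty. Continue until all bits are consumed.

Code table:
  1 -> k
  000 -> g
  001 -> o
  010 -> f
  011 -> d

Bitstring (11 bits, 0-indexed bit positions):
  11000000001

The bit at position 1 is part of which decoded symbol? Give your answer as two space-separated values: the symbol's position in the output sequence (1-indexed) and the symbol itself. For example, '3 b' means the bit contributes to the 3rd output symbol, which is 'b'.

Bit 0: prefix='1' -> emit 'k', reset
Bit 1: prefix='1' -> emit 'k', reset
Bit 2: prefix='0' (no match yet)
Bit 3: prefix='00' (no match yet)
Bit 4: prefix='000' -> emit 'g', reset
Bit 5: prefix='0' (no match yet)

Answer: 2 k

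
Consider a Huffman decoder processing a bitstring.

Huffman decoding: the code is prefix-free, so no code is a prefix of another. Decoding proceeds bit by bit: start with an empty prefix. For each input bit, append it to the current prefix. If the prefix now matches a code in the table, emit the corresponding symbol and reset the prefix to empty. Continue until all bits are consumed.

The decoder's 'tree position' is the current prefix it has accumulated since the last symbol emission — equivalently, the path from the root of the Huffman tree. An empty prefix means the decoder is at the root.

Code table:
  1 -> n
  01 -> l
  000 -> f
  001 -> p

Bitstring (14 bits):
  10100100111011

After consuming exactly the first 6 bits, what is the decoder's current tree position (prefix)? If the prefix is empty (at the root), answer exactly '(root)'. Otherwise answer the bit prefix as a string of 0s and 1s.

Bit 0: prefix='1' -> emit 'n', reset
Bit 1: prefix='0' (no match yet)
Bit 2: prefix='01' -> emit 'l', reset
Bit 3: prefix='0' (no match yet)
Bit 4: prefix='00' (no match yet)
Bit 5: prefix='001' -> emit 'p', reset

Answer: (root)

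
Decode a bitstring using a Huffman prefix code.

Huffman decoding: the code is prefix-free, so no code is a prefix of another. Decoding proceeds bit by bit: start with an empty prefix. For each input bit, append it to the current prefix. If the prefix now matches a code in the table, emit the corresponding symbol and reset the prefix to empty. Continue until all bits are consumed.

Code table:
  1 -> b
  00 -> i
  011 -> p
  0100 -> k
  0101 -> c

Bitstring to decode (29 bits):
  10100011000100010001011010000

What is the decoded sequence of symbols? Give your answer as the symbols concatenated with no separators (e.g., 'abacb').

Answer: bkpikkcbki

Derivation:
Bit 0: prefix='1' -> emit 'b', reset
Bit 1: prefix='0' (no match yet)
Bit 2: prefix='01' (no match yet)
Bit 3: prefix='010' (no match yet)
Bit 4: prefix='0100' -> emit 'k', reset
Bit 5: prefix='0' (no match yet)
Bit 6: prefix='01' (no match yet)
Bit 7: prefix='011' -> emit 'p', reset
Bit 8: prefix='0' (no match yet)
Bit 9: prefix='00' -> emit 'i', reset
Bit 10: prefix='0' (no match yet)
Bit 11: prefix='01' (no match yet)
Bit 12: prefix='010' (no match yet)
Bit 13: prefix='0100' -> emit 'k', reset
Bit 14: prefix='0' (no match yet)
Bit 15: prefix='01' (no match yet)
Bit 16: prefix='010' (no match yet)
Bit 17: prefix='0100' -> emit 'k', reset
Bit 18: prefix='0' (no match yet)
Bit 19: prefix='01' (no match yet)
Bit 20: prefix='010' (no match yet)
Bit 21: prefix='0101' -> emit 'c', reset
Bit 22: prefix='1' -> emit 'b', reset
Bit 23: prefix='0' (no match yet)
Bit 24: prefix='01' (no match yet)
Bit 25: prefix='010' (no match yet)
Bit 26: prefix='0100' -> emit 'k', reset
Bit 27: prefix='0' (no match yet)
Bit 28: prefix='00' -> emit 'i', reset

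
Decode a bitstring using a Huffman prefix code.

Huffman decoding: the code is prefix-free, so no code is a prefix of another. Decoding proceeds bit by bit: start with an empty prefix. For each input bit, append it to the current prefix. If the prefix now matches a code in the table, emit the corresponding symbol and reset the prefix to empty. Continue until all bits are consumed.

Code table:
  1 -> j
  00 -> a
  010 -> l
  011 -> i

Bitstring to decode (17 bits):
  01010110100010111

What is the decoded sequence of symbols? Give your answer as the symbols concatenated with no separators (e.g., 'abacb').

Bit 0: prefix='0' (no match yet)
Bit 1: prefix='01' (no match yet)
Bit 2: prefix='010' -> emit 'l', reset
Bit 3: prefix='1' -> emit 'j', reset
Bit 4: prefix='0' (no match yet)
Bit 5: prefix='01' (no match yet)
Bit 6: prefix='011' -> emit 'i', reset
Bit 7: prefix='0' (no match yet)
Bit 8: prefix='01' (no match yet)
Bit 9: prefix='010' -> emit 'l', reset
Bit 10: prefix='0' (no match yet)
Bit 11: prefix='00' -> emit 'a', reset
Bit 12: prefix='1' -> emit 'j', reset
Bit 13: prefix='0' (no match yet)
Bit 14: prefix='01' (no match yet)
Bit 15: prefix='011' -> emit 'i', reset
Bit 16: prefix='1' -> emit 'j', reset

Answer: ljilajij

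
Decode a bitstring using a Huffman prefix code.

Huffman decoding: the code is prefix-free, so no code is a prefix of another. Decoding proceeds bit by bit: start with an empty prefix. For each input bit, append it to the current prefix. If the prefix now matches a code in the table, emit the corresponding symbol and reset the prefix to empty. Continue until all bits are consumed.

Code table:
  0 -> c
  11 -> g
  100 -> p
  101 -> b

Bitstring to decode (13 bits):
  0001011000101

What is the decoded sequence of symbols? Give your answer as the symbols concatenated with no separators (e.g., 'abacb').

Bit 0: prefix='0' -> emit 'c', reset
Bit 1: prefix='0' -> emit 'c', reset
Bit 2: prefix='0' -> emit 'c', reset
Bit 3: prefix='1' (no match yet)
Bit 4: prefix='10' (no match yet)
Bit 5: prefix='101' -> emit 'b', reset
Bit 6: prefix='1' (no match yet)
Bit 7: prefix='10' (no match yet)
Bit 8: prefix='100' -> emit 'p', reset
Bit 9: prefix='0' -> emit 'c', reset
Bit 10: prefix='1' (no match yet)
Bit 11: prefix='10' (no match yet)
Bit 12: prefix='101' -> emit 'b', reset

Answer: cccbpcb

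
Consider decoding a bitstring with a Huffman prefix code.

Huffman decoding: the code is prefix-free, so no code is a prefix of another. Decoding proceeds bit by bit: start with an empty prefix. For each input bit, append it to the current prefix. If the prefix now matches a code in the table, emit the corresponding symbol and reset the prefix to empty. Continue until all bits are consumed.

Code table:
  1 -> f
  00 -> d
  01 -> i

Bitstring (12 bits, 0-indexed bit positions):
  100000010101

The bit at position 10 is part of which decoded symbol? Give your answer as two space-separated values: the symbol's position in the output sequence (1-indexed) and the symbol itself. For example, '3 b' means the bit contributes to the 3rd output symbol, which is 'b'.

Bit 0: prefix='1' -> emit 'f', reset
Bit 1: prefix='0' (no match yet)
Bit 2: prefix='00' -> emit 'd', reset
Bit 3: prefix='0' (no match yet)
Bit 4: prefix='00' -> emit 'd', reset
Bit 5: prefix='0' (no match yet)
Bit 6: prefix='00' -> emit 'd', reset
Bit 7: prefix='1' -> emit 'f', reset
Bit 8: prefix='0' (no match yet)
Bit 9: prefix='01' -> emit 'i', reset
Bit 10: prefix='0' (no match yet)
Bit 11: prefix='01' -> emit 'i', reset

Answer: 7 i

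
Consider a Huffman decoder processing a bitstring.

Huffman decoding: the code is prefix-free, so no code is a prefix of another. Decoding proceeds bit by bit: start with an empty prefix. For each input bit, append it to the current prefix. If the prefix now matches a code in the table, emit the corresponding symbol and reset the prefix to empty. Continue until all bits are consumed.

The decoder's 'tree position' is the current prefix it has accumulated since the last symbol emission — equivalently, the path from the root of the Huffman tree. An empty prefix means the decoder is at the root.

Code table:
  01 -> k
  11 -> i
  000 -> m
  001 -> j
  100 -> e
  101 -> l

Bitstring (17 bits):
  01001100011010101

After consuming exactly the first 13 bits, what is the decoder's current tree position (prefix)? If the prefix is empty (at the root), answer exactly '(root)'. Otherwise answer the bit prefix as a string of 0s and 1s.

Bit 0: prefix='0' (no match yet)
Bit 1: prefix='01' -> emit 'k', reset
Bit 2: prefix='0' (no match yet)
Bit 3: prefix='00' (no match yet)
Bit 4: prefix='001' -> emit 'j', reset
Bit 5: prefix='1' (no match yet)
Bit 6: prefix='10' (no match yet)
Bit 7: prefix='100' -> emit 'e', reset
Bit 8: prefix='0' (no match yet)
Bit 9: prefix='01' -> emit 'k', reset
Bit 10: prefix='1' (no match yet)
Bit 11: prefix='10' (no match yet)
Bit 12: prefix='101' -> emit 'l', reset

Answer: (root)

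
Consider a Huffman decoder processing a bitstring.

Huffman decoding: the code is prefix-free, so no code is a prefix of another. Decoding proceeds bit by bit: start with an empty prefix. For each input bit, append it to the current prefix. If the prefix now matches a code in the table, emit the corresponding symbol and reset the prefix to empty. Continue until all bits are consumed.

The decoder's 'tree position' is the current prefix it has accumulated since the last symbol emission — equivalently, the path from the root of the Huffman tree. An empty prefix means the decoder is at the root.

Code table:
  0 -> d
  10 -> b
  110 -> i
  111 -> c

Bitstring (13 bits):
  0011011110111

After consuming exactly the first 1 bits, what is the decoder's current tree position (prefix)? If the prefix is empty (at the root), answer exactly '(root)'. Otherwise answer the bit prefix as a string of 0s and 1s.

Bit 0: prefix='0' -> emit 'd', reset

Answer: (root)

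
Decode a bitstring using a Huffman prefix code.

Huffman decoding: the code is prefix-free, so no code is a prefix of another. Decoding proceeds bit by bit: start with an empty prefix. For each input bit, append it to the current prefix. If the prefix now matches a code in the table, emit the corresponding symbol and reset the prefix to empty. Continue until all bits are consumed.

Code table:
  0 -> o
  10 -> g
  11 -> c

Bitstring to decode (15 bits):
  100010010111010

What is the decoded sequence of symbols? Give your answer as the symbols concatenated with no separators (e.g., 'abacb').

Bit 0: prefix='1' (no match yet)
Bit 1: prefix='10' -> emit 'g', reset
Bit 2: prefix='0' -> emit 'o', reset
Bit 3: prefix='0' -> emit 'o', reset
Bit 4: prefix='1' (no match yet)
Bit 5: prefix='10' -> emit 'g', reset
Bit 6: prefix='0' -> emit 'o', reset
Bit 7: prefix='1' (no match yet)
Bit 8: prefix='10' -> emit 'g', reset
Bit 9: prefix='1' (no match yet)
Bit 10: prefix='11' -> emit 'c', reset
Bit 11: prefix='1' (no match yet)
Bit 12: prefix='10' -> emit 'g', reset
Bit 13: prefix='1' (no match yet)
Bit 14: prefix='10' -> emit 'g', reset

Answer: googogcgg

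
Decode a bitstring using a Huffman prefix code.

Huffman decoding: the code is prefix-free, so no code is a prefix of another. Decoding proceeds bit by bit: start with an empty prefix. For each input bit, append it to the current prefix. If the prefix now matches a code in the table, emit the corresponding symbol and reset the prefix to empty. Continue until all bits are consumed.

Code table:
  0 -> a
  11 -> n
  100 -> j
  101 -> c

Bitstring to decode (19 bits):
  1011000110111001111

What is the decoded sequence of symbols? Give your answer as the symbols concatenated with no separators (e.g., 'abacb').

Bit 0: prefix='1' (no match yet)
Bit 1: prefix='10' (no match yet)
Bit 2: prefix='101' -> emit 'c', reset
Bit 3: prefix='1' (no match yet)
Bit 4: prefix='10' (no match yet)
Bit 5: prefix='100' -> emit 'j', reset
Bit 6: prefix='0' -> emit 'a', reset
Bit 7: prefix='1' (no match yet)
Bit 8: prefix='11' -> emit 'n', reset
Bit 9: prefix='0' -> emit 'a', reset
Bit 10: prefix='1' (no match yet)
Bit 11: prefix='11' -> emit 'n', reset
Bit 12: prefix='1' (no match yet)
Bit 13: prefix='10' (no match yet)
Bit 14: prefix='100' -> emit 'j', reset
Bit 15: prefix='1' (no match yet)
Bit 16: prefix='11' -> emit 'n', reset
Bit 17: prefix='1' (no match yet)
Bit 18: prefix='11' -> emit 'n', reset

Answer: cjananjnn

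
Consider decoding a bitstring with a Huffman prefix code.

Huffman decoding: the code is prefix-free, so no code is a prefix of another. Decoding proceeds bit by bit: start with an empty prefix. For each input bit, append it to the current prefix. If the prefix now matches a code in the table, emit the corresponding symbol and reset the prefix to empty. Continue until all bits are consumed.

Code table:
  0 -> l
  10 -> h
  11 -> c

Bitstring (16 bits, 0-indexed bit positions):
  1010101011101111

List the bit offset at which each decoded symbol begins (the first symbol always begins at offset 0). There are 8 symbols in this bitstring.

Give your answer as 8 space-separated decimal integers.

Bit 0: prefix='1' (no match yet)
Bit 1: prefix='10' -> emit 'h', reset
Bit 2: prefix='1' (no match yet)
Bit 3: prefix='10' -> emit 'h', reset
Bit 4: prefix='1' (no match yet)
Bit 5: prefix='10' -> emit 'h', reset
Bit 6: prefix='1' (no match yet)
Bit 7: prefix='10' -> emit 'h', reset
Bit 8: prefix='1' (no match yet)
Bit 9: prefix='11' -> emit 'c', reset
Bit 10: prefix='1' (no match yet)
Bit 11: prefix='10' -> emit 'h', reset
Bit 12: prefix='1' (no match yet)
Bit 13: prefix='11' -> emit 'c', reset
Bit 14: prefix='1' (no match yet)
Bit 15: prefix='11' -> emit 'c', reset

Answer: 0 2 4 6 8 10 12 14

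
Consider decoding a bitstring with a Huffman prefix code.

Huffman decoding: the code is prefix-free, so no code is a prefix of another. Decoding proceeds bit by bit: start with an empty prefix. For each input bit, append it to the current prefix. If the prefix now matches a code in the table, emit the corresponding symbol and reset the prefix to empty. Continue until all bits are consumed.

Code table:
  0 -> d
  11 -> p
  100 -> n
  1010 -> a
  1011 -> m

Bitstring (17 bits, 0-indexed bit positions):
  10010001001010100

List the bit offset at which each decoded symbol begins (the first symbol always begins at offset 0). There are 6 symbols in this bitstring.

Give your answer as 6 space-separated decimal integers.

Bit 0: prefix='1' (no match yet)
Bit 1: prefix='10' (no match yet)
Bit 2: prefix='100' -> emit 'n', reset
Bit 3: prefix='1' (no match yet)
Bit 4: prefix='10' (no match yet)
Bit 5: prefix='100' -> emit 'n', reset
Bit 6: prefix='0' -> emit 'd', reset
Bit 7: prefix='1' (no match yet)
Bit 8: prefix='10' (no match yet)
Bit 9: prefix='100' -> emit 'n', reset
Bit 10: prefix='1' (no match yet)
Bit 11: prefix='10' (no match yet)
Bit 12: prefix='101' (no match yet)
Bit 13: prefix='1010' -> emit 'a', reset
Bit 14: prefix='1' (no match yet)
Bit 15: prefix='10' (no match yet)
Bit 16: prefix='100' -> emit 'n', reset

Answer: 0 3 6 7 10 14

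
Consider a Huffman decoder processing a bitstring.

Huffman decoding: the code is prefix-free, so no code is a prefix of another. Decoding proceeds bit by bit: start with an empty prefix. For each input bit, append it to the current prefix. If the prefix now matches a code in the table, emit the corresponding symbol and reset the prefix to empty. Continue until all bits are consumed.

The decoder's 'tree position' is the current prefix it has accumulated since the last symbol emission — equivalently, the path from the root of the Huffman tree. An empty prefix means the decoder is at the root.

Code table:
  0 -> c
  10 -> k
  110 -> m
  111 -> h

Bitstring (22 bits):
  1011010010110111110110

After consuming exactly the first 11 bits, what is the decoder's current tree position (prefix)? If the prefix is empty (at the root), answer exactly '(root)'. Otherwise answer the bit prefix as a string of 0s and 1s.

Bit 0: prefix='1' (no match yet)
Bit 1: prefix='10' -> emit 'k', reset
Bit 2: prefix='1' (no match yet)
Bit 3: prefix='11' (no match yet)
Bit 4: prefix='110' -> emit 'm', reset
Bit 5: prefix='1' (no match yet)
Bit 6: prefix='10' -> emit 'k', reset
Bit 7: prefix='0' -> emit 'c', reset
Bit 8: prefix='1' (no match yet)
Bit 9: prefix='10' -> emit 'k', reset
Bit 10: prefix='1' (no match yet)

Answer: 1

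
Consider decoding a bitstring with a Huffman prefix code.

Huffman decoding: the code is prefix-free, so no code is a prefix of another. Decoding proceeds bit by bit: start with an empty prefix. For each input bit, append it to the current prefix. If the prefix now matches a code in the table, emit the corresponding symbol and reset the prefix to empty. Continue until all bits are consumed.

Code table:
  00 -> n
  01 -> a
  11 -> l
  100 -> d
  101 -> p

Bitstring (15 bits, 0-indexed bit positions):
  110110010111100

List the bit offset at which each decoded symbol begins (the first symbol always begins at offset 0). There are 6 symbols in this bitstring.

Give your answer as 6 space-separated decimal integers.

Answer: 0 2 4 7 10 12

Derivation:
Bit 0: prefix='1' (no match yet)
Bit 1: prefix='11' -> emit 'l', reset
Bit 2: prefix='0' (no match yet)
Bit 3: prefix='01' -> emit 'a', reset
Bit 4: prefix='1' (no match yet)
Bit 5: prefix='10' (no match yet)
Bit 6: prefix='100' -> emit 'd', reset
Bit 7: prefix='1' (no match yet)
Bit 8: prefix='10' (no match yet)
Bit 9: prefix='101' -> emit 'p', reset
Bit 10: prefix='1' (no match yet)
Bit 11: prefix='11' -> emit 'l', reset
Bit 12: prefix='1' (no match yet)
Bit 13: prefix='10' (no match yet)
Bit 14: prefix='100' -> emit 'd', reset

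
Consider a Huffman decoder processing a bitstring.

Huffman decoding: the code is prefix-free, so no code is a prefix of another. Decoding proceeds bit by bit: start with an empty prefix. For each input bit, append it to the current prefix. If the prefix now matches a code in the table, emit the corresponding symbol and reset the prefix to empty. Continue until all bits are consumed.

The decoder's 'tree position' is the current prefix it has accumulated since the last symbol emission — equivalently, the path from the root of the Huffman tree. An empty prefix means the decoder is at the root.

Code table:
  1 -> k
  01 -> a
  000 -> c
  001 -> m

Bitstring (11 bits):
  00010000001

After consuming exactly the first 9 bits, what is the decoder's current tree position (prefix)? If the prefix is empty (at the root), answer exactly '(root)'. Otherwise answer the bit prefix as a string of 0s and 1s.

Bit 0: prefix='0' (no match yet)
Bit 1: prefix='00' (no match yet)
Bit 2: prefix='000' -> emit 'c', reset
Bit 3: prefix='1' -> emit 'k', reset
Bit 4: prefix='0' (no match yet)
Bit 5: prefix='00' (no match yet)
Bit 6: prefix='000' -> emit 'c', reset
Bit 7: prefix='0' (no match yet)
Bit 8: prefix='00' (no match yet)

Answer: 00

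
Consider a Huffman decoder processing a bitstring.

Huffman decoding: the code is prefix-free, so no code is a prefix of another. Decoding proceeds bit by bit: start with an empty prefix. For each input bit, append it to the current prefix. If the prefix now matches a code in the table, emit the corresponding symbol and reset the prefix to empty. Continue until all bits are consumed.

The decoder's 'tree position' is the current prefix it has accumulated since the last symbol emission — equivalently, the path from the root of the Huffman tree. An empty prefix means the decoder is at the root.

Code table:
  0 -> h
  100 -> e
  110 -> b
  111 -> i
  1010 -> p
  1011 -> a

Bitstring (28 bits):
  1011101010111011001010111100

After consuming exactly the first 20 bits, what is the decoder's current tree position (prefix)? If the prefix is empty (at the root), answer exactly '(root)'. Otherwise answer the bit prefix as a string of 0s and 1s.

Bit 0: prefix='1' (no match yet)
Bit 1: prefix='10' (no match yet)
Bit 2: prefix='101' (no match yet)
Bit 3: prefix='1011' -> emit 'a', reset
Bit 4: prefix='1' (no match yet)
Bit 5: prefix='10' (no match yet)
Bit 6: prefix='101' (no match yet)
Bit 7: prefix='1010' -> emit 'p', reset
Bit 8: prefix='1' (no match yet)
Bit 9: prefix='10' (no match yet)
Bit 10: prefix='101' (no match yet)
Bit 11: prefix='1011' -> emit 'a', reset
Bit 12: prefix='1' (no match yet)
Bit 13: prefix='10' (no match yet)
Bit 14: prefix='101' (no match yet)
Bit 15: prefix='1011' -> emit 'a', reset
Bit 16: prefix='0' -> emit 'h', reset
Bit 17: prefix='0' -> emit 'h', reset
Bit 18: prefix='1' (no match yet)
Bit 19: prefix='10' (no match yet)

Answer: 10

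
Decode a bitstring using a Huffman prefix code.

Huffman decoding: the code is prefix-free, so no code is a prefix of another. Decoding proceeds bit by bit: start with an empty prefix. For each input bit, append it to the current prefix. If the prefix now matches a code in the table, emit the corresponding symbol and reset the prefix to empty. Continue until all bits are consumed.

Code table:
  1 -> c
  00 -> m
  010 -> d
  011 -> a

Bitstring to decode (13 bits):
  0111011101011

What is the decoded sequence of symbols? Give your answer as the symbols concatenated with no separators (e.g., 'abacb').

Bit 0: prefix='0' (no match yet)
Bit 1: prefix='01' (no match yet)
Bit 2: prefix='011' -> emit 'a', reset
Bit 3: prefix='1' -> emit 'c', reset
Bit 4: prefix='0' (no match yet)
Bit 5: prefix='01' (no match yet)
Bit 6: prefix='011' -> emit 'a', reset
Bit 7: prefix='1' -> emit 'c', reset
Bit 8: prefix='0' (no match yet)
Bit 9: prefix='01' (no match yet)
Bit 10: prefix='010' -> emit 'd', reset
Bit 11: prefix='1' -> emit 'c', reset
Bit 12: prefix='1' -> emit 'c', reset

Answer: acacdcc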